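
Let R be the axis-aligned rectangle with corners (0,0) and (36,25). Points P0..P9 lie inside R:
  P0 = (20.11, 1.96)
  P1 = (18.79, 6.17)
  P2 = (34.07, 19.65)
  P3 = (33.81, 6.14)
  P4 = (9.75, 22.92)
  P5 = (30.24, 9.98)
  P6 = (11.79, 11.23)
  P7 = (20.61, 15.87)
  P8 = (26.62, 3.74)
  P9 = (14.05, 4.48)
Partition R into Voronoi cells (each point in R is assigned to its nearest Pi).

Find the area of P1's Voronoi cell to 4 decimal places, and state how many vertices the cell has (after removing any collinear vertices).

Area of P1's cell: 49.4012 (6 vertices)

1. box [0,36]×[0,25]: [(0, 0) (36, 0) (36, 25) (0, 25)]
2. ⊥bis P1·P0 via (19.45,4.065): [(0, 0) (6.4851, 0) (36, 9.2541) (36, 25) (0, 25)]  |A|=763.4335
3. ⊥bis P1·P2 via (26.43,12.91): [(0, 0) (6.4851, 0) (31.03, 7.6958) (15.7642, 25) (0, 25)]  |A|=549.2225
4. ⊥bis P1·P3 via (26.3,6.155): [(0, 0) (6.4851, 0) (26.3001, 6.2128) (26.3138, 13.0418) (15.7642, 25) (0, 25)]  |A|=533.0825
5. ⊥bis P1·P4 via (14.27,14.545): [(0, 6.8435) (0, 0) (6.4851, 0) (26.3001, 6.2128) (26.3138, 13.0418) (21.5306, 18.4636)]  |A|=286.1008
6. ⊥bis P1·P5 via (24.515,8.075): [(21.1301, 18.2474) (0, 6.8435) (0, 0) (6.4851, 0) (25.2448, 5.8819)]  |A|=259.5573
7. ⊥bis P1·P6 via (15.29,8.7): [(21.4647, 17.242) (9.7385, 1.0201) (25.2448, 5.8819)]  |A|=97.2657
8. ⊥bis P1·P7 via (19.7,11.02): [(23.7904, 10.2525) (17.2934, 11.4715) (9.7385, 1.0201) (25.2448, 5.8819)]  |A|=75.9779
9. ⊥bis P1·P8 via (22.705,4.955): [(24.0795, 9.3839) (23.7904, 10.2525) (17.2934, 11.4715) (9.7385, 1.0201) (22.7499, 5.0996)]  |A|=71.1536
10. ⊥bis P1·P9 via (16.42,5.325): [(24.0795, 9.3839) (23.7904, 10.2525) (17.2934, 11.4715) (15.2409, 8.6321) (17.1287, 3.3372) (22.7499, 5.0996)]  |A|=49.4012
11. canonical 6-gon: [(24.0795, 9.3839) (23.7904, 10.2525) (17.2934, 11.4715) (15.2409, 8.6321) (17.1287, 3.3372) (22.7499, 5.0996)]
12. shoelace: 49.4012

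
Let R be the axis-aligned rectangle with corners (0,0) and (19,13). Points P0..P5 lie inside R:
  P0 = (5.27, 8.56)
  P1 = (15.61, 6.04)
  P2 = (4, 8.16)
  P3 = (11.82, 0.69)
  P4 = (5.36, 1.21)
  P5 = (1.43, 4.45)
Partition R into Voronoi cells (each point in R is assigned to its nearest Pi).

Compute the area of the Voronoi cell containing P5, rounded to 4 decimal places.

Area of P5's cell: 22.8646

1. box [0,19]×[0,13]: [(0, 0) (19, 0) (19, 13) (0, 13)]
2. ⊥bis P5·P0 via (3.35,6.505): [(0, 9.6349) (0, 0) (10.3124, 0)]  |A|=49.6795
3. ⊥bis P5·P1 via (8.52,5.245): [(8.9672, 1.2568) (0, 9.6349) (0, 0) (9.1081, 0)]  |A|=48.9228
4. ⊥bis P5·P2 via (2.715,6.305): [(8.9672, 1.2568) (5.9987, 4.0303) (0, 8.1857) (0, 0) (9.1081, 0)]  |A|=44.5762
5. ⊥bis P5·P3 via (6.625,2.57): [(6.8617, 3.224) (5.9987, 4.0303) (0, 8.1857) (0, 0) (5.695, 0)]  |A|=37.8896
6. ⊥bis P5·P4 via (3.395,2.83): [(4.9713, 4.742) (0, 8.1857) (0, 0) (1.0619, 0)]  |A|=22.8646
7. canonical 4-gon: [(4.9713, 4.742) (0, 8.1857) (0, 0) (1.0619, 0)]
8. shoelace: 22.8646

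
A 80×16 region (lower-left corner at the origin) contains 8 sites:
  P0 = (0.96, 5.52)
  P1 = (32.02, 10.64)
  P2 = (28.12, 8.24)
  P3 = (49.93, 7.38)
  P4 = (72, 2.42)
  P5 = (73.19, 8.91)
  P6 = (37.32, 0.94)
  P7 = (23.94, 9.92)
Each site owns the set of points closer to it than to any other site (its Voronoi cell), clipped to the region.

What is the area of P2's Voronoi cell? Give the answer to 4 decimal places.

1. box [0,80]×[0,16]: [(0, 0) (80, 0) (80, 16) (0, 16)]
2. ⊥bis P2·P0 via (14.54,6.88): [(15.229, 0) (80, 0) (80, 16) (13.6267, 16)]  |A|=1049.1546
3. ⊥bis P2·P1 via (30.07,9.44): [(15.229, 0) (35.8792, 0) (26.0331, 16) (13.6267, 16)]  |A|=264.4531
4. ⊥bis P2·P3 via (39.025,7.81): [(15.229, 0) (35.8792, 0) (26.0331, 16) (13.6267, 16)]  |A|=264.4531
5. ⊥bis P2·P4 via (50.06,5.33): [(15.229, 0) (35.8792, 0) (26.0331, 16) (13.6267, 16)]  |A|=264.4531
6. ⊥bis P2·P5 via (50.655,8.575): [(15.229, 0) (35.8792, 0) (26.0331, 16) (13.6267, 16)]  |A|=264.4531
7. ⊥bis P2·P6 via (32.72,4.59): [(15.229, 0) (29.0779, 0) (32.9085, 4.8275) (26.0331, 16) (13.6267, 16)]  |A|=248.0364
8. ⊥bis P2·P7 via (26.03,9.08): [(22.3806, 0) (29.0779, 0) (32.9085, 4.8275) (27.7136, 13.2691)]  |A|=73.1404
9. canonical 4-gon: [(22.3806, 0) (29.0779, 0) (32.9085, 4.8275) (27.7136, 13.2691)]
10. shoelace: 73.1404

Area of P2's cell: 73.1404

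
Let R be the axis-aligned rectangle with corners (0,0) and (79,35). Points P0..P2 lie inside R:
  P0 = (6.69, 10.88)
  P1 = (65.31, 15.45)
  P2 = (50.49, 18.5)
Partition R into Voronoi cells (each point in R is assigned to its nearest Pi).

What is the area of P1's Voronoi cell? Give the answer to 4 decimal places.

Area of P1's cell: 734.7184

1. box [0,79]×[0,35]: [(0, 0) (79, 0) (79, 35) (0, 35)]
2. ⊥bis P1·P0 via (36,13.165): [(37.0263, 0) (79, 0) (79, 35) (34.2977, 35)]  |A|=1516.8284
3. ⊥bis P1·P2 via (57.9,16.975): [(54.4065, 0) (79, 0) (79, 35) (61.6096, 35)]  |A|=734.7184
4. canonical 4-gon: [(54.4065, 0) (79, 0) (79, 35) (61.6096, 35)]
5. shoelace: 734.7184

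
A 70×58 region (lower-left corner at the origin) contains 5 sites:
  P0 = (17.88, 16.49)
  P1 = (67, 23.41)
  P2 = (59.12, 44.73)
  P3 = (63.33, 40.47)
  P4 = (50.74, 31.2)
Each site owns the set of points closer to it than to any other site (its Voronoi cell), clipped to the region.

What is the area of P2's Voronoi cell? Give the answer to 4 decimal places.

Area of P2's cell: 536.8710

1. box [0,70]×[0,58]: [(0, 0) (70, 0) (70, 58) (0, 58)]
2. ⊥bis P2·P0 via (38.5,30.61): [(59.4609, 0) (70, 0) (70, 58) (19.7441, 58)]  |A|=1763.056
3. ⊥bis P2·P1 via (63.06,34.07): [(41.5698, 26.1271) (70, 36.6351) (70, 58) (19.7441, 58)]  |A|=1104.6061
4. ⊥bis P2·P3 via (61.225,42.6): [(41.5698, 26.1271) (46.3408, 27.8905) (70, 51.272) (70, 58) (19.7441, 58)]  |A|=931.4568
5. ⊥bis P2·P4 via (54.93,37.965): [(55.9166, 37.3539) (70, 51.272) (70, 58) (22.5823, 58)]  |A|=536.871
6. canonical 4-gon: [(55.9166, 37.3539) (70, 51.272) (70, 58) (22.5823, 58)]
7. shoelace: 536.871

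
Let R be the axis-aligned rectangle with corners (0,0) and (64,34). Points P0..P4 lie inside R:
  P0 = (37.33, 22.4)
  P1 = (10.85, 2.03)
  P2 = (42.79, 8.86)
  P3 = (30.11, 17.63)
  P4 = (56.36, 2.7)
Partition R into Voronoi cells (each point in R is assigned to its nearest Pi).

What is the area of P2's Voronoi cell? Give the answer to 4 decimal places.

1. box [0,64]×[0,34]: [(0, 0) (64, 0) (64, 34) (0, 34)]
2. ⊥bis P2·P0 via (40.06,15.63): [(1.2999, 0) (64, 0) (64, 25.2838)]  |A|=792.6484
3. ⊥bis P2·P1 via (26.82,5.445): [(25.866, 9.9063) (27.9844, 0) (64, 0) (64, 25.2838)]  |A|=660.4766
4. ⊥bis P2·P3 via (36.45,13.245): [(37.3413, 14.5337) (27.8202, 0.7677) (27.9844, 0) (64, 0) (64, 25.2838)]  |A|=603.5211
5. ⊥bis P2·P4 via (49.575,5.78): [(57.1802, 22.5337) (37.3413, 14.5337) (27.8202, 0.7677) (27.9844, 0) (46.9512, 0)]  |A|=325.2199
6. canonical 5-gon: [(57.1802, 22.5337) (37.3413, 14.5337) (27.8202, 0.7677) (27.9844, 0) (46.9512, 0)]
7. shoelace: 325.2199

Area of P2's cell: 325.2199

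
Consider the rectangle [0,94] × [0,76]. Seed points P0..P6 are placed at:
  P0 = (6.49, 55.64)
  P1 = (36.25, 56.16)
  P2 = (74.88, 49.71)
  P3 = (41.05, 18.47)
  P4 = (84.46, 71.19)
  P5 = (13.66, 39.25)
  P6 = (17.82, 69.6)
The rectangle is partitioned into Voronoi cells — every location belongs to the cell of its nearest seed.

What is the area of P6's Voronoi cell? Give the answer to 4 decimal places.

1. box [0,94]×[0,76]: [(0, 0) (94, 0) (94, 76) (0, 76)]
2. ⊥bis P6·P0 via (12.155,62.62): [(0, 72.4851) (89.3108, 0) (94, 0) (94, 76) (0, 76)]  |A|=3907.151
3. ⊥bis P6·P1 via (27.035,62.88): [(0, 72.4851) (21.3835, 55.1301) (36.6027, 76) (0, 76)]  |A|=419.5274
4. ⊥bis P6·P2 via (46.35,59.655): [(0, 72.4851) (21.3835, 55.1301) (36.6027, 76) (0, 76)]  |A|=419.5274
5. ⊥bis P6·P3 via (29.435,44.035): [(0, 72.4851) (21.3835, 55.1301) (36.6027, 76) (0, 76)]  |A|=419.5274
6. ⊥bis P6·P4 via (51.14,70.395): [(0, 72.4851) (21.3835, 55.1301) (36.6027, 76) (0, 76)]  |A|=419.5274
7. ⊥bis P6·P5 via (15.74,54.425): [(0, 72.4851) (21.3835, 55.1301) (36.6027, 76) (0, 76)]  |A|=419.5274
8. canonical 4-gon: [(0, 72.4851) (21.3835, 55.1301) (36.6027, 76) (0, 76)]
9. shoelace: 419.5274

Area of P6's cell: 419.5274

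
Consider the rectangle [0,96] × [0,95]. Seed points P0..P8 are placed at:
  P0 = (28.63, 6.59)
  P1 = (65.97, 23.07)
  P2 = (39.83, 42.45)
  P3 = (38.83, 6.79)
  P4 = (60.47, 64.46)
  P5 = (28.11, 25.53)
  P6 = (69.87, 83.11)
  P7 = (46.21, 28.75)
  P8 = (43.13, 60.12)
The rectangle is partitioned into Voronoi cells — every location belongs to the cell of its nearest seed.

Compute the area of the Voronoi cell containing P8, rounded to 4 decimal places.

1. box [0,96]×[0,95]: [(0, 0) (96, 0) (96, 95) (0, 95)]
2. ⊥bis P8·P0 via (35.88,33.355): [(0, 43.074) (96, 17.0699) (96, 95) (0, 95)]  |A|=6233.0898
3. ⊥bis P8·P1 via (54.55,41.595): [(0, 43.074) (39.5645, 32.357) (96, 67.1474) (96, 95) (0, 95)]  |A|=4820.0145
4. ⊥bis P8·P2 via (41.48,51.285): [(0, 59.0317) (63.575, 47.1586) (96, 67.1474) (96, 95) (0, 95)]  |A|=3891.2897
5. ⊥bis P8·P3 via (40.98,33.455): [(0, 59.0317) (63.575, 47.1586) (96, 67.1474) (96, 95) (0, 95)]  |A|=3891.2897
6. ⊥bis P8·P4 via (51.8,62.29): [(0, 59.0317) (55.1955, 48.7235) (43.6131, 95) (0, 95)]  |A|=2001.7745
7. ⊥bis P8·P5 via (35.62,42.825): [(0, 59.0317) (55.1955, 48.7235) (43.6131, 95) (0, 95)]  |A|=2001.7745
8. ⊥bis P8·P6 via (56.5,71.615): [(0, 59.0317) (55.1955, 48.7235) (46.5775, 83.156) (36.3945, 95) (0, 95)]  |A|=1959.0262
9. ⊥bis P8·P7 via (44.67,44.435): [(0, 59.0317) (55.1955, 48.7235) (46.5775, 83.156) (36.3945, 95) (0, 95)]  |A|=1959.0262
10. canonical 5-gon: [(0, 59.0317) (55.1955, 48.7235) (46.5775, 83.156) (36.3945, 95) (0, 95)]
11. shoelace: 1959.0262

Area of P8's cell: 1959.0262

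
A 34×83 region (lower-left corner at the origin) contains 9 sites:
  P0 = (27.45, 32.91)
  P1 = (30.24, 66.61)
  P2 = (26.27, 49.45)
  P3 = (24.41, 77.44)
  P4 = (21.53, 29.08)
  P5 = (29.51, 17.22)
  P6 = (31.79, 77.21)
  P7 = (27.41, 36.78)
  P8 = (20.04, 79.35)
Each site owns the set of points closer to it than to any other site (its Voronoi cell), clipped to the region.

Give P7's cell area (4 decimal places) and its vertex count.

Area of P7's cell: 136.6391 (4 vertices)

1. box [0,34]×[0,83]: [(0, 0) (34, 0) (34, 83) (0, 83)]
2. ⊥bis P7·P0 via (27.43,34.845): [(0, 34.5615) (34, 34.9129) (34, 83) (0, 83)]  |A|=1640.9353
3. ⊥bis P7·P1 via (28.825,51.695): [(0, 54.4297) (0, 34.5615) (34, 34.9129) (34, 51.204)]  |A|=614.7082
4. ⊥bis P7·P2 via (26.84,43.115): [(0, 40.7) (0, 34.5615) (34, 34.9129) (34, 43.7592)]  |A|=254.7428
5. ⊥bis P7·P3 via (25.91,57.11): [(0, 40.7) (0, 34.5615) (34, 34.9129) (34, 43.7592)]  |A|=254.7428
6. ⊥bis P7·P4 via (24.47,32.93): [(12.7882, 41.8507) (22.0353, 34.7892) (34, 34.9129) (34, 43.7592)]  |A|=136.6391
7. ⊥bis P7·P5 via (28.46,27): [(12.7882, 41.8507) (22.0353, 34.7892) (34, 34.9129) (34, 43.7592)]  |A|=136.6391
8. ⊥bis P7·P6 via (29.6,56.995): [(12.7882, 41.8507) (22.0353, 34.7892) (34, 34.9129) (34, 43.7592)]  |A|=136.6391
9. ⊥bis P7·P8 via (23.725,58.065): [(12.7882, 41.8507) (22.0353, 34.7892) (34, 34.9129) (34, 43.7592)]  |A|=136.6391
10. canonical 4-gon: [(12.7882, 41.8507) (22.0353, 34.7892) (34, 34.9129) (34, 43.7592)]
11. shoelace: 136.6391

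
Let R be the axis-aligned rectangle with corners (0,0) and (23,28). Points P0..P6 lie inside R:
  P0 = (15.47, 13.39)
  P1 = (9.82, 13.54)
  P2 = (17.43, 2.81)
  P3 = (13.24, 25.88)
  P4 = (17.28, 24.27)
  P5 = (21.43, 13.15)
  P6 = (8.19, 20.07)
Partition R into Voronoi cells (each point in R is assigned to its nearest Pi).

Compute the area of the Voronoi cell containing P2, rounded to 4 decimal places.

Area of P2's cell: 119.5061

1. box [0,23]×[0,28]: [(0, 0) (23, 0) (23, 28) (0, 28)]
2. ⊥bis P2·P0 via (16.45,8.1): [(0, 5.0526) (0, 0) (23, 0) (23, 9.3134)]  |A|=165.2087
3. ⊥bis P2·P1 via (13.625,8.175): [(12.4831, 7.3651) (2.0984, 0) (23, 0) (23, 9.3134)]  |A|=125.9457
4. ⊥bis P2·P3 via (15.335,14.345): [(12.4831, 7.3651) (2.0984, 0) (23, 0) (23, 9.3134)]  |A|=125.9457
5. ⊥bis P2·P4 via (17.355,13.54): [(12.4831, 7.3651) (2.0984, 0) (23, 0) (23, 9.3134)]  |A|=125.9457
6. ⊥bis P2·P5 via (19.43,7.98): [(18.2553, 8.4344) (12.4831, 7.3651) (2.0984, 0) (23, 0) (23, 6.599)]  |A|=119.5061
7. ⊥bis P2·P6 via (12.81,11.44): [(18.2553, 8.4344) (12.4831, 7.3651) (2.0984, 0) (23, 0) (23, 6.599)]  |A|=119.5061
8. canonical 5-gon: [(18.2553, 8.4344) (12.4831, 7.3651) (2.0984, 0) (23, 0) (23, 6.599)]
9. shoelace: 119.5061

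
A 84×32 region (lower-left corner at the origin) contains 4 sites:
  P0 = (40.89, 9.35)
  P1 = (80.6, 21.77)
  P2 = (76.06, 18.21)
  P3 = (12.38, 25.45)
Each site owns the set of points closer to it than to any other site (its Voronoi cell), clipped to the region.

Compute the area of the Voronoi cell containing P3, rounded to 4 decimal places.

1. box [0,84]×[0,32]: [(0, 0) (84, 0) (84, 32) (0, 32)]
2. ⊥bis P3·P0 via (26.635,17.4): [(0, 0) (16.809, 0) (34.8798, 32) (0, 32)]  |A|=827.0208
3. ⊥bis P3·P1 via (46.49,23.61): [(0, 0) (16.809, 0) (34.8798, 32) (0, 32)]  |A|=827.0208
4. ⊥bis P3·P2 via (44.22,21.83): [(0, 0) (16.809, 0) (34.8798, 32) (0, 32)]  |A|=827.0208
5. canonical 4-gon: [(0, 0) (16.809, 0) (34.8798, 32) (0, 32)]
6. shoelace: 827.0208

Area of P3's cell: 827.0208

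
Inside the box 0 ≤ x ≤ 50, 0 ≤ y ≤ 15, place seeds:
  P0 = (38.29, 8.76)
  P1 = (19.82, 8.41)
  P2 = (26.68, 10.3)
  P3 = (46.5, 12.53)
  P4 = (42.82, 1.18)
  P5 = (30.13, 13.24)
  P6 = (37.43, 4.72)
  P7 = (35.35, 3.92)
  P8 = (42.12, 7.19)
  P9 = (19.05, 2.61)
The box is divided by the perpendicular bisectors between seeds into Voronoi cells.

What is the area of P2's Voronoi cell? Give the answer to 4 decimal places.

1. box [0,50]×[0,15]: [(0, 0) (50, 0) (50, 15) (0, 15)]
2. ⊥bis P2·P0 via (32.485,9.53): [(0, 0) (31.2209, 0) (33.2106, 15) (0, 15)]  |A|=483.236
3. ⊥bis P2·P1 via (23.25,9.355): [(25.8274, 0) (31.2209, 0) (33.2106, 15) (21.6947, 15)]  |A|=126.8199
4. ⊥bis P2·P3 via (36.59,11.415): [(25.8274, 0) (31.2209, 0) (33.2106, 15) (21.6947, 15)]  |A|=126.8199
5. ⊥bis P2·P4 via (34.75,5.74): [(25.8274, 0) (31.2209, 0) (33.2106, 15) (21.6947, 15)]  |A|=126.8199
6. ⊥bis P2·P5 via (28.405,11.77): [(25.8274, 0) (31.2209, 0) (32.1926, 7.3254) (25.6525, 15) (21.6947, 15)]  |A|=97.8173
7. ⊥bis P2·P6 via (32.055,7.51): [(25.8274, 0) (28.1568, 0) (32.0475, 7.4956) (25.6525, 15) (21.6947, 15)]  |A|=85.7196
8. ⊥bis P2·P7 via (31.015,7.11): [(25.8153, 0.0439) (31.6457, 7.9671) (25.6525, 15) (21.6947, 15)]  |A|=73.8412
9. ⊥bis P2·P8 via (34.4,8.745): [(25.8153, 0.0439) (31.6457, 7.9671) (25.6525, 15) (21.6947, 15)]  |A|=73.8412
10. ⊥bis P2·P9 via (22.865,6.455): [(24.4944, 4.8383) (27.297, 2.0575) (31.6457, 7.9671) (25.6525, 15) (21.6947, 15)]  |A|=68.9593
11. canonical 5-gon: [(24.4944, 4.8383) (27.297, 2.0575) (31.6457, 7.9671) (25.6525, 15) (21.6947, 15)]
12. shoelace: 68.9593

Area of P2's cell: 68.9593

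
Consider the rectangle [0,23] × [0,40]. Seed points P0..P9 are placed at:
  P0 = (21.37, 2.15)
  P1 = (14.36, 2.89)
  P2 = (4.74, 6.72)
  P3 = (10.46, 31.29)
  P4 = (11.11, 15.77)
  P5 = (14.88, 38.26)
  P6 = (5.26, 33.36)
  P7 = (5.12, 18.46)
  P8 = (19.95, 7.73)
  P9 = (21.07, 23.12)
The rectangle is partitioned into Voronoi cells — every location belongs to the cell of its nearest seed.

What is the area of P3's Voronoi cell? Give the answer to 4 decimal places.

Area of P3's cell: 98.6886

1. box [0,23]×[0,40]: [(0, 0) (23, 0) (23, 40) (0, 40)]
2. ⊥bis P3·P0 via (15.915,16.72): [(0, 10.7614) (23, 19.3726) (23, 40) (0, 40)]  |A|=573.4584
3. ⊥bis P3·P1 via (12.41,17.09): [(0, 15.3858) (19.5059, 18.0644) (23, 19.3726) (23, 40) (0, 40)]  |A|=528.357
4. ⊥bis P3·P2 via (7.6,19.005): [(0, 20.7743) (14.5585, 17.385) (19.5059, 18.0644) (23, 19.3726) (23, 40) (0, 40)]  |A|=489.1328
5. ⊥bis P3·P4 via (10.785,23.53): [(0, 23.0783) (23, 24.0416) (23, 40) (0, 40)]  |A|=378.1213
6. ⊥bis P3·P5 via (12.67,34.775): [(0, 23.0783) (23, 24.0416) (23, 28.2243) (4.4306, 40) (0, 40)]  |A|=268.787
7. ⊥bis P3·P6 via (7.86,32.325): [(4.25, 23.2563) (23, 24.0416) (23, 28.2243) (9.6082, 36.7166)]  |A|=152.0938
8. ⊥bis P3·P7 via (7.79,24.875): [(5.3059, 25.9089) (10.9999, 23.539) (23, 24.0416) (23, 28.2243) (9.6082, 36.7166)]  |A|=143.2906
9. ⊥bis P3·P8 via (15.205,19.51): [(5.3059, 25.9089) (10.9999, 23.539) (23, 24.0416) (23, 28.2243) (9.6082, 36.7166)]  |A|=143.2906
10. ⊥bis P3·P9 via (15.765,27.205): [(5.3059, 25.9089) (10.9999, 23.539) (13.0068, 23.6231) (18.6661, 30.9726) (9.6082, 36.7166)]  |A|=98.6886
11. canonical 5-gon: [(5.3059, 25.9089) (10.9999, 23.539) (13.0068, 23.6231) (18.6661, 30.9726) (9.6082, 36.7166)]
12. shoelace: 98.6886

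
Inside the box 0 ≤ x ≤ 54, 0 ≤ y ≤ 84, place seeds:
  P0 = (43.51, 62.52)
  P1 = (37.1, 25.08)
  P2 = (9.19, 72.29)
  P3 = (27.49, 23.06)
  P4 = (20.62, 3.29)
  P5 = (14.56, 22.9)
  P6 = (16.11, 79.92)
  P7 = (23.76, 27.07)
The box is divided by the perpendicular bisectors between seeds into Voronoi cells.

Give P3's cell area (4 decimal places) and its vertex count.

1. box [0,54]×[0,84]: [(0, 0) (54, 0) (54, 84) (0, 84)]
2. ⊥bis P3·P0 via (35.5,42.79): [(0, 57.2023) (0, 0) (54, 0) (54, 35.2794)]  |A|=2497.0052
3. ⊥bis P3·P1 via (32.295,24.07): [(27.694, 45.9591) (0, 57.2023) (0, 0) (37.3545, 0)]  |A|=1650.468
4. ⊥bis P3·P2 via (18.34,47.675): [(27.694, 45.9591) (21.0166, 48.67) (0, 40.8576) (0, 0) (37.3545, 0)]  |A|=1478.7123
5. ⊥bis P3·P4 via (24.055,13.175): [(35.4149, 9.2275) (27.694, 45.9591) (21.0166, 48.67) (0, 40.8576) (0, 21.534)]  |A|=925.0562
6. ⊥bis P3·P5 via (21.025,22.98): [(21.1338, 14.1901) (35.4149, 9.2275) (27.694, 45.9591) (21.0166, 48.67) (20.7085, 48.5554)]  |A|=363.4022
7. ⊥bis P3·P6 via (21.8,51.49): [(21.1338, 14.1901) (35.4149, 9.2275) (27.694, 45.9591) (21.0166, 48.67) (20.7085, 48.5554)]  |A|=363.4022
8. ⊥bis P3·P7 via (25.625,25.065): [(21.0518, 20.8112) (21.1338, 14.1901) (35.4149, 9.2275) (31.0292, 30.0919)]  |A|=171.5114
9. canonical 4-gon: [(21.0518, 20.8112) (21.1338, 14.1901) (35.4149, 9.2275) (31.0292, 30.0919)]
10. shoelace: 171.5114

Area of P3's cell: 171.5114 (4 vertices)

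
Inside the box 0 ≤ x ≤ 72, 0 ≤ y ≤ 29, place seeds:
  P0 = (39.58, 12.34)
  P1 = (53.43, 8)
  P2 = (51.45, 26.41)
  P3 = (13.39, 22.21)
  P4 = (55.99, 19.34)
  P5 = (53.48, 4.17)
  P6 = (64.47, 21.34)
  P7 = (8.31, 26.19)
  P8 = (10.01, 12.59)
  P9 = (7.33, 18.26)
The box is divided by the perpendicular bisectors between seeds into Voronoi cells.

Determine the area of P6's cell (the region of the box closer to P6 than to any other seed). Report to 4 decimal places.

1. box [0,72]×[0,29]: [(0, 0) (72, 0) (72, 29) (0, 29)]
2. ⊥bis P6·P0 via (52.025,16.84): [(58.1142, 0) (72, 0) (72, 29) (47.6281, 29)]  |A|=554.7374
3. ⊥bis P6·P1 via (58.95,14.67): [(50.1875, 21.9217) (72, 3.87) (72, 29) (47.6281, 29)]  |A|=360.3298
4. ⊥bis P6·P2 via (57.96,23.875): [(55.4904, 17.5331) (72, 3.87) (72, 29) (59.9557, 29)]  |A|=276.4982
5. ⊥bis P6·P3 via (38.93,21.775): [(55.4904, 17.5331) (72, 3.87) (72, 29) (59.9557, 29)]  |A|=276.4982
6. ⊥bis P6·P4 via (60.23,20.34): [(58.8545, 26.1721) (62.202, 11.9787) (72, 3.87) (72, 29) (59.9557, 29)]  |A|=238.1648
7. ⊥bis P6·P5 via (58.975,12.755): [(58.8545, 26.1721) (62.202, 11.9787) (69.0771, 6.2889) (72, 4.4181) (72, 29) (59.9557, 29)]  |A|=237.3638
8. ⊥bis P6·P7 via (36.39,23.765): [(58.8545, 26.1721) (62.202, 11.9787) (69.0771, 6.2889) (72, 4.4181) (72, 29) (59.9557, 29)]  |A|=237.3638
9. ⊥bis P6·P8 via (37.24,16.965): [(58.8545, 26.1721) (62.202, 11.9787) (69.0771, 6.2889) (72, 4.4181) (72, 29) (59.9557, 29)]  |A|=237.3638
10. ⊥bis P6·P9 via (35.9,19.8): [(58.8545, 26.1721) (62.202, 11.9787) (69.0771, 6.2889) (72, 4.4181) (72, 29) (59.9557, 29)]  |A|=237.3638
11. canonical 6-gon: [(58.8545, 26.1721) (62.202, 11.9787) (69.0771, 6.2889) (72, 4.4181) (72, 29) (59.9557, 29)]
12. shoelace: 237.3638

Area of P6's cell: 237.3638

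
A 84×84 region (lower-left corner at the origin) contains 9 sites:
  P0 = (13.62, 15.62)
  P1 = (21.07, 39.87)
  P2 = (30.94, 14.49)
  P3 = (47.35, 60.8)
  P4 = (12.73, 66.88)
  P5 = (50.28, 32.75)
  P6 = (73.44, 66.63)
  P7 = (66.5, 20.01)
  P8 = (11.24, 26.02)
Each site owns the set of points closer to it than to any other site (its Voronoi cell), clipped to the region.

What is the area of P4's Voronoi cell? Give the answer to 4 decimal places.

Area of P4's cell: 969.2894

1. box [0,84]×[0,84]: [(0, 0) (84, 0) (84, 84) (0, 84)]
2. ⊥bis P4·P0 via (13.175,41.25): [(0, 41.0212) (84, 42.4797) (84, 84) (0, 84)]  |A|=3548.9603
3. ⊥bis P4·P1 via (16.9,53.375): [(0, 48.1567) (84, 74.0938) (84, 84) (0, 84)]  |A|=1921.4798
4. ⊥bis P4·P2 via (21.835,40.685): [(0, 48.1567) (84, 74.0938) (84, 84) (0, 84)]  |A|=1921.4798
5. ⊥bis P4·P3 via (30.04,63.84): [(0, 48.1567) (28.8502, 57.0649) (33.5805, 84) (0, 84)]  |A|=969.2894
6. ⊥bis P4·P5 via (31.505,49.815): [(0, 48.1567) (28.8502, 57.0649) (33.5805, 84) (0, 84)]  |A|=969.2894
7. ⊥bis P4·P6 via (43.085,66.755): [(0, 48.1567) (28.8502, 57.0649) (33.5805, 84) (0, 84)]  |A|=969.2894
8. ⊥bis P4·P7 via (39.615,43.445): [(0, 48.1567) (28.8502, 57.0649) (33.5805, 84) (0, 84)]  |A|=969.2894
9. ⊥bis P4·P8 via (11.985,46.45): [(0, 48.1567) (28.8502, 57.0649) (33.5805, 84) (0, 84)]  |A|=969.2894
10. canonical 4-gon: [(0, 48.1567) (28.8502, 57.0649) (33.5805, 84) (0, 84)]
11. shoelace: 969.2894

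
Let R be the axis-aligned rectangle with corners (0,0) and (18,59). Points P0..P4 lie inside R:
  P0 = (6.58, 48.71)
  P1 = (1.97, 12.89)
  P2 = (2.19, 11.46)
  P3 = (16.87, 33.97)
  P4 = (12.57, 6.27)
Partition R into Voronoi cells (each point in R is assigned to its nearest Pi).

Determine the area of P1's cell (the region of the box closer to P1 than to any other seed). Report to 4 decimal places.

Area of P1's cell: 157.0086

1. box [0,18]×[0,59]: [(0, 0) (18, 0) (18, 59) (0, 59)]
2. ⊥bis P1·P0 via (4.275,30.8): [(0, 31.3502) (0, 0) (18, 0) (18, 29.0336)]  |A|=543.4541
3. ⊥bis P1·P2 via (2.08,12.175): [(0, 31.3502) (0, 11.855) (18, 14.6242) (18, 29.0336)]  |A|=305.1411
4. ⊥bis P1·P3 via (9.42,23.43): [(0, 30.0883) (0, 11.855) (18, 14.6242) (18, 17.3654)]  |A|=188.7706
5. ⊥bis P1·P4 via (7.27,9.58): [(13.9292, 20.2428) (0, 30.0883) (0, 11.855) (9.6146, 13.3342)]  |A|=157.0086
6. canonical 4-gon: [(13.9292, 20.2428) (0, 30.0883) (0, 11.855) (9.6146, 13.3342)]
7. shoelace: 157.0086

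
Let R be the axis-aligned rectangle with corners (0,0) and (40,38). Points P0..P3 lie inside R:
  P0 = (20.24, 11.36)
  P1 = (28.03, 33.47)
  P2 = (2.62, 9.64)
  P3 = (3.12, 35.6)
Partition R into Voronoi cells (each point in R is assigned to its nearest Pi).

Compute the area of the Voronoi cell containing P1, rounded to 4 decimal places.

Area of P1's cell: 415.0224

1. box [0,40]×[0,38]: [(0, 0) (40, 0) (40, 38) (0, 38)]
2. ⊥bis P1·P0 via (24.135,22.415): [(0, 30.9185) (40, 16.8253) (40, 38) (0, 38)]  |A|=565.1247
3. ⊥bis P1·P2 via (15.325,21.555): [(0, 37.8961) (9.7729, 27.4752) (40, 16.8253) (40, 38) (0, 38)]  |A|=531.0288
4. ⊥bis P1·P3 via (15.575,34.535): [(14.8193, 25.6972) (40, 16.8253) (40, 38) (15.8713, 38)]  |A|=415.0224
5. canonical 4-gon: [(14.8193, 25.6972) (40, 16.8253) (40, 38) (15.8713, 38)]
6. shoelace: 415.0224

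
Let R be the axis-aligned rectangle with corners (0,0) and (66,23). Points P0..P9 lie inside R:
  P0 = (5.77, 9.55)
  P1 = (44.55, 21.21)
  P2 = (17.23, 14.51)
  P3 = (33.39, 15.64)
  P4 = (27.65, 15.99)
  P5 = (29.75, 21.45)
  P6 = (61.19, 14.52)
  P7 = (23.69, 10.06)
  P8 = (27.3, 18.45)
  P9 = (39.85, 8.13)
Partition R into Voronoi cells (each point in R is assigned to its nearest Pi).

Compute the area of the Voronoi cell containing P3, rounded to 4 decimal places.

1. box [0,66]×[0,23]: [(0, 0) (66, 0) (66, 23) (0, 23)]
2. ⊥bis P3·P0 via (19.58,12.595): [(22.3571, 0) (66, 0) (66, 23) (17.2858, 23)]  |A|=1062.1069
3. ⊥bis P3·P1 via (38.97,18.425): [(22.3571, 0) (48.166, 0) (36.6866, 23) (17.2858, 23)]  |A|=519.9117
4. ⊥bis P3·P2 via (25.31,15.075): [(26.3641, 0) (48.166, 0) (36.6866, 23) (24.7558, 23)]  |A|=387.9251
5. ⊥bis P3·P4 via (30.52,15.815): [(29.5557, 0) (48.166, 0) (36.6866, 23) (30.9581, 23)]  |A|=279.8963
6. ⊥bis P3·P5 via (31.57,18.545): [(30.6514, 17.9695) (29.5557, 0) (48.166, 0) (37.1616, 22.0482)]  |A|=261.4206
7. ⊥bis P3·P6 via (47.29,15.08): [(30.6514, 17.9695) (29.5557, 0) (46.6825, 0) (46.7933, 2.7504) (37.1616, 22.0482)]  |A|=259.3805
8. ⊥bis P3·P7 via (28.54,12.85): [(30.6514, 17.9695) (30.1668, 10.0221) (35.9321, 0) (46.6825, 0) (46.7933, 2.7504) (37.1616, 22.0482)]  |A|=227.4281
9. ⊥bis P3·P8 via (30.345,17.045): [(30.8204, 18.0754) (30.6331, 17.6693) (30.1668, 10.0221) (35.9321, 0) (46.6825, 0) (46.7933, 2.7504) (37.1616, 22.0482)]  |A|=227.4037
10. ⊥bis P3·P9 via (36.62,11.885): [(30.8204, 18.0754) (30.6331, 17.6693) (30.1668, 10.0221) (31.5861, 7.5549) (40.5478, 15.2637) (37.1616, 22.0482)]  |A|=85.4728
11. canonical 6-gon: [(30.8204, 18.0754) (30.6331, 17.6693) (30.1668, 10.0221) (31.5861, 7.5549) (40.5478, 15.2637) (37.1616, 22.0482)]
12. shoelace: 85.4728

Area of P3's cell: 85.4728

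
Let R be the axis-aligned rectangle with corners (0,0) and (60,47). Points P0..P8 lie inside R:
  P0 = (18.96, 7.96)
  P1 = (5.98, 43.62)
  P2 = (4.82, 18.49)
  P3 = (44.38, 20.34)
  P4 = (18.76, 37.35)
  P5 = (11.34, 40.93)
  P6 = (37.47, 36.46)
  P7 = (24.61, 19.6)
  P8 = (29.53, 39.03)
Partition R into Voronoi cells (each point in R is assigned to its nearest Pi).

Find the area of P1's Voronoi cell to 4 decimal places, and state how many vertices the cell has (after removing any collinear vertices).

Area of P1's cell: 111.5502 (4 vertices)

1. box [0,60]×[0,47]: [(0, 0) (60, 0) (60, 47) (0, 47)]
2. ⊥bis P1·P0 via (12.47,25.79): [(0, 21.251) (60, 43.0906) (60, 47) (0, 47)]  |A|=889.7519
3. ⊥bis P1·P2 via (5.4,31.055): [(0, 31.3043) (24.511, 30.1728) (60, 43.0906) (60, 47) (0, 47)]  |A|=766.5442
4. ⊥bis P1·P3 via (25.18,31.98): [(0, 31.3043) (24.096, 30.192) (34.2859, 47) (0, 47)]  |A|=477.241
5. ⊥bis P1·P4 via (12.37,40.485): [(0, 31.3043) (7.6916, 30.9492) (15.5663, 47) (0, 47)]  |A|=185.2889
6. ⊥bis P1·P5 via (8.66,42.275): [(0, 31.3043) (3.0827, 31.162) (11.0313, 47) (0, 47)]  |A|=111.5502
7. ⊥bis P1·P6 via (21.725,40.04): [(0, 31.3043) (3.0827, 31.162) (11.0313, 47) (0, 47)]  |A|=111.5502
8. ⊥bis P1·P7 via (15.295,31.61): [(0, 31.3043) (3.0827, 31.162) (11.0313, 47) (0, 47)]  |A|=111.5502
9. ⊥bis P1·P8 via (17.755,41.325): [(0, 31.3043) (3.0827, 31.162) (11.0313, 47) (0, 47)]  |A|=111.5502
10. canonical 4-gon: [(0, 31.3043) (3.0827, 31.162) (11.0313, 47) (0, 47)]
11. shoelace: 111.5502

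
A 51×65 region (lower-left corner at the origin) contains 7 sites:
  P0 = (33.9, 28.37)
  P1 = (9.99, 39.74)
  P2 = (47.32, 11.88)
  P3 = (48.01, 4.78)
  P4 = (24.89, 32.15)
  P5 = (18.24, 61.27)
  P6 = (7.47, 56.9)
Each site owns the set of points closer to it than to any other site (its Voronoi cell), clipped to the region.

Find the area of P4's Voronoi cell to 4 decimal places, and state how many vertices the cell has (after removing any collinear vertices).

Area of P4's cell: 746.1821 (6 vertices)

1. box [0,51]×[0,65]: [(0, 0) (51, 0) (51, 65) (0, 65)]
2. ⊥bis P4·P0 via (29.395,30.26): [(0, 0) (16.6999, 0) (43.9696, 65) (0, 65)]  |A|=1971.7591
3. ⊥bis P4·P1 via (17.44,35.945): [(0, 1.7084) (0, 0) (16.6999, 0) (43.9696, 65) (32.2405, 65)]  |A|=951.4823
4. ⊥bis P4·P2 via (36.105,22.015): [(0, 1.7084) (0, 0) (16.21, 0) (17.1244, 1.0118) (43.9696, 65) (32.2405, 65)]  |A|=951.2345
5. ⊥bis P4·P3 via (36.45,18.465): [(0, 1.7084) (0, 0) (14.5907, 0) (17.8577, 2.7597) (43.9696, 65) (32.2405, 65)]  |A|=948.5719
6. ⊥bis P4·P5 via (21.565,46.71): [(23.1025, 47.0611) (0, 1.7084) (0, 0) (14.5907, 0) (17.8577, 2.7597) (37.8572, 50.4306)]  |A|=746.1821
7. ⊥bis P4·P6 via (16.18,44.525): [(23.1025, 47.0611) (0, 1.7084) (0, 0) (14.5907, 0) (17.8577, 2.7597) (37.8572, 50.4306)]  |A|=746.1821
8. canonical 6-gon: [(23.1025, 47.0611) (0, 1.7084) (0, 0) (14.5907, 0) (17.8577, 2.7597) (37.8572, 50.4306)]
9. shoelace: 746.1821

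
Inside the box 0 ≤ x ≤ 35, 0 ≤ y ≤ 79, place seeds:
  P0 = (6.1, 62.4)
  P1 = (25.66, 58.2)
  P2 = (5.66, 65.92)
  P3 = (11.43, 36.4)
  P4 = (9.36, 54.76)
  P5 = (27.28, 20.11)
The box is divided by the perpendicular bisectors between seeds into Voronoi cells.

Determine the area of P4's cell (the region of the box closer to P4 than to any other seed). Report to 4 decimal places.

1. box [0,35]×[0,79]: [(0, 0) (35, 0) (35, 79) (0, 79)]
2. ⊥bis P4·P0 via (7.73,58.58): [(0, 55.2816) (0, 0) (35, 0) (35, 70.2162)]  |A|=2196.2106
3. ⊥bis P4·P1 via (17.51,56.48): [(16.2955, 62.2349) (0, 55.2816) (0, 0) (29.4297, 0)]  |A|=1366.1972
4. ⊥bis P4·P2 via (7.51,60.34): [(16.2955, 62.2349) (0, 55.2816) (0, 0) (29.4297, 0)]  |A|=1366.1972
5. ⊥bis P4·P3 via (10.395,45.58): [(19.5915, 46.6169) (16.2955, 62.2349) (0, 55.2816) (0, 44.408)]  |A|=245.226
6. ⊥bis P4·P5 via (18.32,37.435): [(19.5915, 46.6169) (16.2955, 62.2349) (0, 55.2816) (0, 44.408)]  |A|=245.226
7. canonical 4-gon: [(19.5915, 46.6169) (16.2955, 62.2349) (0, 55.2816) (0, 44.408)]
8. shoelace: 245.226

Area of P4's cell: 245.2260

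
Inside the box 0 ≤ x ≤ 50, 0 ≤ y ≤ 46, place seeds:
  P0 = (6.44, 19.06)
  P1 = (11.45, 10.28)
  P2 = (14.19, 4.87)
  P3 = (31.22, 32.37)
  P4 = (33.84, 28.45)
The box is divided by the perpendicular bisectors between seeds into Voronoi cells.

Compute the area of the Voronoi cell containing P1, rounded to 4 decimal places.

Area of P1's cell: 219.2100

1. box [0,50]×[0,46]: [(0, 0) (50, 0) (50, 46) (0, 46)]
2. ⊥bis P1·P0 via (8.945,14.67): [(0, 9.5658) (0, 0) (50, 0) (50, 38.0966)]  |A|=1191.5612
3. ⊥bis P1·P2 via (12.82,7.575): [(0, 9.5658) (0, 1.0821) (50, 26.4055) (50, 38.0966)]  |A|=504.3713
4. ⊥bis P1·P3 via (21.335,21.325): [(21.0519, 21.5784) (0, 9.5658) (0, 1.0821) (28.0691, 15.2982)]  |A|=227.3179
5. ⊥bis P1·P4 via (22.645,19.365): [(20.9131, 21.4992) (0, 9.5658) (0, 1.0821) (26.5639, 14.5359)]  |A|=219.21
6. canonical 4-gon: [(20.9131, 21.4992) (0, 9.5658) (0, 1.0821) (26.5639, 14.5359)]
7. shoelace: 219.21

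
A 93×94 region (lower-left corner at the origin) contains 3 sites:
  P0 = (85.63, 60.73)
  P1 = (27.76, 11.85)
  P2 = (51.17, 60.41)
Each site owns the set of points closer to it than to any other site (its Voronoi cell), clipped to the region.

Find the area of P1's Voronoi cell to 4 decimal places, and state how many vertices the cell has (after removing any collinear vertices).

Area of P1's cell: 2857.3743 (4 vertices)

1. box [0,93]×[0,94]: [(0, 0) (93, 0) (93, 94) (0, 94)]
2. ⊥bis P1·P0 via (56.695,36.29): [(0, 0) (87.3474, 0) (7.9501, 94) (0, 94)]  |A|=4478.9852
3. ⊥bis P1·P2 via (39.465,36.13): [(0, 55.1554) (0, 0) (87.3474, 0) (68.7581, 22.0083)]  |A|=2857.3743
4. canonical 4-gon: [(0, 55.1554) (0, 0) (87.3474, 0) (68.7581, 22.0083)]
5. shoelace: 2857.3743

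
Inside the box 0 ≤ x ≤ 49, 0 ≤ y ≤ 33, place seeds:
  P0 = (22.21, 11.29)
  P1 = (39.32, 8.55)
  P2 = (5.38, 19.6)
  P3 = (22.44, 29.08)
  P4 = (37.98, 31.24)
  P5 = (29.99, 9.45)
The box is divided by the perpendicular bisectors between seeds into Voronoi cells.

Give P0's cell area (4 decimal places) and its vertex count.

Area of P0's cell: 300.4043 (4 vertices)

1. box [0,49]×[0,33]: [(0, 0) (49, 0) (49, 33) (0, 33)]
2. ⊥bis P0·P1 via (30.765,9.92): [(0, 0) (29.1764, 0) (34.461, 33) (0, 33)]  |A|=1050.0179
3. ⊥bis P0·P2 via (13.795,15.445): [(6.1689, 0) (29.1764, 0) (34.461, 33) (22.463, 33)]  |A|=577.5926
4. ⊥bis P0·P3 via (22.325,20.185): [(16.1747, 20.2645) (6.1689, 0) (29.1764, 0) (32.388, 20.0549)]  |A|=396.0332
5. ⊥bis P0·P4 via (30.095,21.265): [(31.6132, 20.0649) (16.1747, 20.2645) (6.1689, 0) (29.1764, 0) (32.3024, 19.5201)]  |A|=395.8256
6. ⊥bis P0·P5 via (26.1,10.37): [(28.4027, 20.1064) (16.1747, 20.2645) (6.1689, 0) (23.6475, 0)]  |A|=300.4043
7. canonical 4-gon: [(28.4027, 20.1064) (16.1747, 20.2645) (6.1689, 0) (23.6475, 0)]
8. shoelace: 300.4043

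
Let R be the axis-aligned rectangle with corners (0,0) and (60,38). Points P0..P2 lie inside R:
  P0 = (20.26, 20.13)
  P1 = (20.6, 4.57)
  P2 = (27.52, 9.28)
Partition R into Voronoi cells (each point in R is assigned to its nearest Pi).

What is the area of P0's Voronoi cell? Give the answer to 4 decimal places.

Area of P0's cell: 1018.6922

1. box [0,60]×[0,38]: [(0, 0) (60, 0) (60, 38) (0, 38)]
2. ⊥bis P0·P1 via (20.43,12.35): [(0, 11.9036) (60, 13.2146) (60, 38) (0, 38)]  |A|=1526.4532
3. ⊥bis P0·P2 via (23.89,14.705): [(0, 11.9036) (20.3685, 12.3487) (58.7042, 38) (0, 38)]  |A|=1018.6922
4. canonical 4-gon: [(0, 11.9036) (20.3685, 12.3487) (58.7042, 38) (0, 38)]
5. shoelace: 1018.6922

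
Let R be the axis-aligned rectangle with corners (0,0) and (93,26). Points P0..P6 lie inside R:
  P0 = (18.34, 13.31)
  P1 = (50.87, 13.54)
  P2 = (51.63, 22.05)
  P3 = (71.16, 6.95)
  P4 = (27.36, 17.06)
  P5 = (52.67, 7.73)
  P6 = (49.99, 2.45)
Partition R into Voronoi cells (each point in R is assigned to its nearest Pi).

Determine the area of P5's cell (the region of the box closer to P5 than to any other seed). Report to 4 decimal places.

Area of P5's cell: 120.6073

1. box [0,93]×[0,26]: [(0, 0) (93, 0) (93, 26) (0, 26)]
2. ⊥bis P5·P0 via (35.505,10.52): [(33.7951, 0) (93, 0) (93, 26) (38.0211, 26)]  |A|=1484.3894
3. ⊥bis P5·P1 via (51.77,10.635): [(34.6622, 5.3348) (33.7951, 0) (93, 0) (93, 23.4085)]  |A|=840.7238
4. ⊥bis P5·P2 via (52.15,14.89): [(69.5932, 16.1568) (34.6622, 5.3348) (33.7951, 0) (93, 0) (93, 17.8568)]  |A|=775.7498
5. ⊥bis P5·P3 via (61.915,7.34): [(62.1902, 13.8633) (34.6622, 5.3348) (33.7951, 0) (61.6054, 0)]  |A|=262.5018
6. ⊥bis P5·P4 via (40.015,12.395): [(62.1902, 13.8633) (37.767, 6.2967) (35.4458, 0) (61.6054, 0)]  |A|=249.4398
7. ⊥bis P5·P6 via (51.33,5.09): [(62.1902, 13.8633) (44.713, 8.4487) (61.3581, 0) (61.6054, 0)]  |A|=120.6073
8. canonical 4-gon: [(62.1902, 13.8633) (44.713, 8.4487) (61.3581, 0) (61.6054, 0)]
9. shoelace: 120.6073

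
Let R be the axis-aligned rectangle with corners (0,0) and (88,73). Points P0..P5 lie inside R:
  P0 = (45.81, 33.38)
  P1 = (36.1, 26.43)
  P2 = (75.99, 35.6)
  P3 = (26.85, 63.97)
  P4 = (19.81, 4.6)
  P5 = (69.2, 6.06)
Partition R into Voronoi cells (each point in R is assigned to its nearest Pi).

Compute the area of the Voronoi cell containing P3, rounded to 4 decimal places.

1. box [0,88]×[0,73]: [(0, 0) (88, 0) (88, 73) (0, 73)]
2. ⊥bis P3·P0 via (36.33,48.675): [(0, 26.1573) (75.5759, 73) (0, 73)]  |A|=1770.0894
3. ⊥bis P3·P1 via (31.475,45.2): [(0, 37.4444) (30.2275, 44.8926) (75.5759, 73) (0, 73)]  |A|=1599.4982
4. ⊥bis P3·P2 via (51.42,49.785): [(0, 37.4444) (30.2275, 44.8926) (58.8307, 62.6212) (64.8227, 73) (0, 73)]  |A|=1543.6956
5. ⊥bis P3·P4 via (23.33,34.285): [(0, 37.4444) (30.2275, 44.8926) (58.8307, 62.6212) (64.8227, 73) (0, 73)]  |A|=1543.6956
6. ⊥bis P3·P5 via (48.025,35.015): [(0, 37.4444) (30.2275, 44.8926) (58.8307, 62.6212) (64.8227, 73) (0, 73)]  |A|=1543.6956
7. canonical 5-gon: [(0, 37.4444) (30.2275, 44.8926) (58.8307, 62.6212) (64.8227, 73) (0, 73)]
8. shoelace: 1543.6956

Area of P3's cell: 1543.6956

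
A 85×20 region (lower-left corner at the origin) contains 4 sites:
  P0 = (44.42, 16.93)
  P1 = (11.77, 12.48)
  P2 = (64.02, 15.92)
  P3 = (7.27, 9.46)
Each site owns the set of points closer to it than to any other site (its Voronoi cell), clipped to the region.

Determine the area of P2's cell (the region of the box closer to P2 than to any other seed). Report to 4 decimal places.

1. box [0,85]×[0,20]: [(0, 0) (85, 0) (85, 20) (0, 20)]
2. ⊥bis P2·P0 via (54.22,16.425): [(53.3736, 0) (85, 0) (85, 20) (54.4042, 20)]  |A|=622.2217
3. ⊥bis P2·P1 via (37.895,14.2): [(53.3736, 0) (85, 0) (85, 20) (54.4042, 20)]  |A|=622.2217
4. ⊥bis P2·P3 via (35.645,12.69): [(53.3736, 0) (85, 0) (85, 20) (54.4042, 20)]  |A|=622.2217
5. canonical 4-gon: [(53.3736, 0) (85, 0) (85, 20) (54.4042, 20)]
6. shoelace: 622.2217

Area of P2's cell: 622.2217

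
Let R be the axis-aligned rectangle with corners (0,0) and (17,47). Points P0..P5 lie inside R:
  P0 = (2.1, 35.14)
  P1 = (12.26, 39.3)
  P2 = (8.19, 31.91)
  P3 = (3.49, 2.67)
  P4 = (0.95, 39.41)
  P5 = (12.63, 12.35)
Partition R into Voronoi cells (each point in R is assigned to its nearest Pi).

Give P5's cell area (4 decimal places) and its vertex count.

Area of P5's cell: 247.7730 (5 vertices)

1. box [0,17]×[0,47]: [(0, 0) (17, 0) (17, 47) (0, 47)]
2. ⊥bis P5·P0 via (7.365,23.745): [(0, 20.342) (0, 0) (17, 0) (17, 28.1968)]  |A|=412.5802
3. ⊥bis P5·P1 via (12.445,25.825): [(11.849, 25.8168) (0, 20.342) (0, 0) (17, 0) (17, 25.8875)]  |A|=406.6327
4. ⊥bis P5·P2 via (10.41,22.13): [(0, 19.767) (0, 0) (17, 0) (17, 23.6259)]  |A|=368.8395
5. ⊥bis P5·P3 via (8.06,7.51): [(0, 19.767) (0, 15.1204) (16.0137, 0) (17, 0) (17, 23.6259)]  |A|=247.773
6. ⊥bis P5·P4 via (6.79,25.88): [(0, 19.767) (0, 15.1204) (16.0137, 0) (17, 0) (17, 23.6259)]  |A|=247.773
7. canonical 5-gon: [(0, 19.767) (0, 15.1204) (16.0137, 0) (17, 0) (17, 23.6259)]
8. shoelace: 247.773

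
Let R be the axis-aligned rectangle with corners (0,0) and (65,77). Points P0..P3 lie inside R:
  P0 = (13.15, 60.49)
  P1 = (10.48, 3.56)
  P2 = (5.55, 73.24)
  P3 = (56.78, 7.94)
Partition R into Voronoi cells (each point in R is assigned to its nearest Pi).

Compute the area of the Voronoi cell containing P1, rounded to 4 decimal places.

1. box [0,65]×[0,77]: [(0, 0) (65, 0) (65, 77) (0, 77)]
2. ⊥bis P1·P0 via (11.815,32.025): [(0, 32.5791) (0, 0) (65, 0) (65, 29.5306)]  |A|=2018.5672
3. ⊥bis P1·P2 via (8.015,38.4): [(0, 32.5791) (0, 0) (65, 0) (65, 29.5306)]  |A|=2018.5672
4. ⊥bis P1·P3 via (33.63,5.75): [(31.2305, 31.1144) (0, 32.5791) (0, 0) (34.174, 0)]  |A|=1040.3827
5. canonical 4-gon: [(31.2305, 31.1144) (0, 32.5791) (0, 0) (34.174, 0)]
6. shoelace: 1040.3827

Area of P1's cell: 1040.3827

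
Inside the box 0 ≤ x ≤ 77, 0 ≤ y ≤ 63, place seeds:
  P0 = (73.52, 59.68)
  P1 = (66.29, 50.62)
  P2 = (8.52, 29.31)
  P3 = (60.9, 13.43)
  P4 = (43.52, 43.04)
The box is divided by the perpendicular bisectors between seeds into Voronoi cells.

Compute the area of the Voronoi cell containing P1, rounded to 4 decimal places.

Area of P1's cell: 588.9832

1. box [0,77]×[0,63]: [(0, 0) (77, 0) (77, 63) (0, 63)]
2. ⊥bis P1·P0 via (69.905,55.15): [(0, 0) (77, 0) (77, 49.4881) (60.0681, 63) (0, 63)]  |A|=4736.6087
3. ⊥bis P1·P2 via (37.405,39.965): [(52.1472, 0) (77, 0) (77, 49.4881) (60.0681, 63) (28.9079, 63)]  |A|=2183.3737
4. ⊥bis P1·P3 via (63.595,32.025): [(39.0201, 35.5867) (77, 30.0822) (77, 49.4881) (60.0681, 63) (28.9079, 63)]  |A|=1169.8985
5. ⊥bis P1·P4 via (54.905,46.83): [(59.6428, 32.5978) (77, 30.0822) (77, 49.4881) (60.0681, 63) (49.5221, 63)]  |A|=588.9832
6. canonical 5-gon: [(59.6428, 32.5978) (77, 30.0822) (77, 49.4881) (60.0681, 63) (49.5221, 63)]
7. shoelace: 588.9832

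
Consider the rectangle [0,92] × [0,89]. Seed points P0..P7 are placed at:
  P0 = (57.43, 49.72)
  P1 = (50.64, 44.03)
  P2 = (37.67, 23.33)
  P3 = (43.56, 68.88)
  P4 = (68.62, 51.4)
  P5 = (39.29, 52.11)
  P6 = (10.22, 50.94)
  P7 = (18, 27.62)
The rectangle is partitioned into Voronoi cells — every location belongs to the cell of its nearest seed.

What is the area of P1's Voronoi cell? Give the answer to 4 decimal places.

Area of P1's cell: 468.1603

1. box [0,92]×[0,89]: [(0, 0) (92, 0) (92, 89) (0, 89)]
2. ⊥bis P1·P0 via (54.035,46.875): [(0, 0) (92, 0) (92, 1.5705) (18.7344, 89) (0, 89)]  |A|=4985.2131
3. ⊥bis P1·P2 via (44.155,33.68): [(0, 61.3462) (88.2396, 6.0579) (18.7344, 89) (0, 89)]  |A|=1997.0142
4. ⊥bis P1·P3 via (47.1,56.455): [(20.0887, 48.7592) (88.2396, 6.0579) (46.2177, 56.2036)]  |A|=811.5412
5. ⊥bis P1·P4 via (59.63,47.715): [(20.0887, 48.7592) (72.7191, 15.7826) (65.6612, 33.0012) (46.2177, 56.2036)]  |A|=712.2381
6. ⊥bis P1·P5 via (44.965,48.07): [(37.6309, 37.7678) (72.7191, 15.7826) (65.6612, 33.0012) (48.6711, 53.2759)]  |A|=468.1603
7. ⊥bis P1·P6 via (30.43,47.485): [(37.6309, 37.7678) (72.7191, 15.7826) (65.6612, 33.0012) (48.6711, 53.2759)]  |A|=468.1603
8. ⊥bis P1·P7 via (34.32,35.825): [(37.6309, 37.7678) (72.7191, 15.7826) (65.6612, 33.0012) (48.6711, 53.2759)]  |A|=468.1603
9. canonical 4-gon: [(37.6309, 37.7678) (72.7191, 15.7826) (65.6612, 33.0012) (48.6711, 53.2759)]
10. shoelace: 468.1603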